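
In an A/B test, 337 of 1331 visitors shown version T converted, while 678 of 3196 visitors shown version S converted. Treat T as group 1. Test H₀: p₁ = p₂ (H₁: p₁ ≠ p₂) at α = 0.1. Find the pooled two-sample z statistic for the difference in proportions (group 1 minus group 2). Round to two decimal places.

p̂₁ = 337/1331 ≈ 0.2532, p̂₂ = 678/3196 ≈ 0.2121.
Pooled p̂ = (337+678)/(1331+3196) = 1015/4527 = 0.2242.
SE = √(0.17394 × 0.00106421) = 0.0136.
z = (0.2532 − 0.2121)/0.0136 = 0.0411/0.0136 = 3.02.
Two-sided p-value ≈ 2·Φ(−3.017) = 0.0025. With α = 0.1, reject H₀.

z = 3.02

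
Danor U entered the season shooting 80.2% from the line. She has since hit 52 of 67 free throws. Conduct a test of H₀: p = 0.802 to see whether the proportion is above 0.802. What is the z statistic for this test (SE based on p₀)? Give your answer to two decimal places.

z = -0.53

p̂ = 52/67 = 0.7761.
SE = √(p₀(1−p₀)/n) = √(0.1588/67) = 0.0487.
z = (0.7761 − 0.802)/0.0487 = -0.0259/0.0487 = -0.53.
p-value = P(Z > -0.532) ≈ 0.7025.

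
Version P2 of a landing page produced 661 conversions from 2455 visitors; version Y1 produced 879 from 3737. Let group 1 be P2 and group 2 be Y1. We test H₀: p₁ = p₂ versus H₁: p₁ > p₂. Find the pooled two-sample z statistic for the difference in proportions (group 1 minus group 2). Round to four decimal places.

p̂₁ = 661/2455 ≈ 0.269246, p̂₂ = 879/3737 ≈ 0.235215.
Pooled p̂ = (661+879)/(2455+3737) = 1540/6192 = 0.248708.
SE = √(0.186852 × 0.000674926) = 0.011230.
z = (0.269246 − 0.235215)/0.011230 = 0.034031/0.011230 = 3.0304.
p-value = P(Z > 3.030) ≈ 0.0012.

z = 3.0304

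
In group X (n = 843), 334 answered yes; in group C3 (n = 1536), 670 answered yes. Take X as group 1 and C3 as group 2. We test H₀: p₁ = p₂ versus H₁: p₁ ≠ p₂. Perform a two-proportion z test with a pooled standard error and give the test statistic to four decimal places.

p̂₁ = 334/843 ≈ 0.396204, p̂₂ = 670/1536 ≈ 0.436198.
Pooled p̂ = (334+670)/(843+1536) = 1004/2379 = 0.422026.
SE = √(p̂(1−p̂)(1/n₁+1/n₂)) = √(0.422026·0.577974·0.00183728) = √(0.00044815) = 0.021170.
z = (0.396204 − 0.436198)/0.021170 = -0.039994/0.021170 = -1.8892.

z = -1.8892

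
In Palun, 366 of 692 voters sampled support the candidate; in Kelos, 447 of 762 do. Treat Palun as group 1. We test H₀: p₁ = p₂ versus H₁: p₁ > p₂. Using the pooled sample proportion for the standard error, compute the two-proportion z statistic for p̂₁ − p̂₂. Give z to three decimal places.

p̂₁ = 366/692 ≈ 0.52890, p̂₂ = 447/762 ≈ 0.58661.
Pooled p̂ = (366+447)/(692+762) = 813/1454 = 0.55915.
SE = √(0.246502 × 0.00275742) = 0.02607.
z = (0.52890 − 0.58661)/0.02607 = -0.05771/0.02607 = -2.214.
p-value = P(Z > -2.214) ≈ 0.9866.

z = -2.214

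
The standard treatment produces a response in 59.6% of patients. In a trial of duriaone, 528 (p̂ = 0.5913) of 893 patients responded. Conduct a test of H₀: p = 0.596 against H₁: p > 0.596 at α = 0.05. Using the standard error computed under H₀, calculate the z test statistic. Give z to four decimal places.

z = -0.2883

p̂ = 528/893 ≈ 0.5912654.
Standard error under H₀: √(0.596×0.404/893) = 0.0164206.
z = (0.5912654 − 0.596)/0.0164206 = -0.0047346/0.0164206 = -0.2883.
p-value = P(Z > -0.288) ≈ 0.6135; since p > α = 0.05, fail to reject H₀.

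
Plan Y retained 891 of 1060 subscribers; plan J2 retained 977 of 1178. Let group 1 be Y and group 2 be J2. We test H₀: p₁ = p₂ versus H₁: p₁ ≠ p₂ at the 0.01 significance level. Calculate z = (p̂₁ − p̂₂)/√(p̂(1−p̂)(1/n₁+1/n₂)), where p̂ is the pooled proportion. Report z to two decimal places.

p̂₁ = 891/1060 ≈ 0.8406, p̂₂ = 977/1178 ≈ 0.8294.
Pooled p̂ = (891+977)/(1060+1178) = 1868/2238 = 0.8347.
SE = √(p̂(1−p̂)(1/n₁+1/n₂)) = √(0.8347·0.1653·0.00179229) = √(0.000247325) = 0.0157.
z = (0.8406 − 0.8294)/0.0157 = 0.0112/0.0157 = 0.71.
Two-sided p-value ≈ 2·Φ(−0.712) = 0.4766; since p > α = 0.01, fail to reject H₀.

z = 0.71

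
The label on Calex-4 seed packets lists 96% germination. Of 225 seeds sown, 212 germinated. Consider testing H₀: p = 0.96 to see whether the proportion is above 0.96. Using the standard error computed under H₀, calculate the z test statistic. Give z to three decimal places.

p̂ = 212/225 = 0.94222.
Under H₀, SE = √(0.96·0.04/225) = √(0.000170667) = 0.01306.
z = (0.94222 − 0.96)/0.01306 = -0.01778/0.01306 = -1.361.
p-value = P(Z > -1.361) ≈ 0.9132.

z = -1.361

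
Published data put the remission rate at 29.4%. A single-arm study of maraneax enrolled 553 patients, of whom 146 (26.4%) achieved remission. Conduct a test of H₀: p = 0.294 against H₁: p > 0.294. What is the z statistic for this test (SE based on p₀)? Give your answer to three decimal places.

p̂ = 146/553 = 0.26401.
SE = √(p₀(1−p₀)/n) = √(0.20756/553) = 0.01937.
z = (0.26401 − 0.294)/0.01937 = -0.02999/0.01937 = -1.548.
p-value = P(Z > -1.548) ≈ 0.9392.

z = -1.548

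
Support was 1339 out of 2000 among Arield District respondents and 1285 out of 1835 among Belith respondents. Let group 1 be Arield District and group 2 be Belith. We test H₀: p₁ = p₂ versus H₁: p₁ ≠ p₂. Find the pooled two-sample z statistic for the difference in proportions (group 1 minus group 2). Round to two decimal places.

p̂₁ = 1339/2000 = 0.6695, p̂₂ = 1285/1835 = 0.7003.
Pooled p̂ = (1339+1285)/(2000+1835) = 2624/3835 = 0.6842.
SE = √(0.216061 × 0.00104496) = 0.0150.
z = (0.6695 − 0.7003)/0.0150 = -0.0308/0.0150 = -2.05.
p-value = 2·P(Z > 2.048) ≈ 0.0406.

z = -2.05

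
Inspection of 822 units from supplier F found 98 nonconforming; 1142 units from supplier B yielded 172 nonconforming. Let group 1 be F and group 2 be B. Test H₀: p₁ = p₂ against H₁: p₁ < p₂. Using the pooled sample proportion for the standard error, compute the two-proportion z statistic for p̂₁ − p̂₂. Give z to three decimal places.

p̂₁ = 98/822 ≈ 0.11922, p̂₂ = 172/1142 ≈ 0.15061.
Pooled p̂ = (98+172)/(822+1142) = 270/1964 = 0.13747.
SE = √(p̂(1−p̂)(1/n₁+1/n₂)) = √(0.13747·0.86253·0.0020922) = √(0.000248083) = 0.01575.
z = (0.11922 − 0.15061)/0.01575 = -0.03139/0.01575 = -1.993.

z = -1.993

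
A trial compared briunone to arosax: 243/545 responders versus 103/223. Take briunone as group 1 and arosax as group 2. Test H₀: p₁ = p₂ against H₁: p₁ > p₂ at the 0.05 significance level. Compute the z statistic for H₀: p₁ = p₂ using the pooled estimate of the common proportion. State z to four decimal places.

p̂₁ = 243/545 ≈ 0.445872, p̂₂ = 103/223 ≈ 0.461883.
Pooled p̂ = (243+103)/(545+223) = 346/768 = 0.450521.
SE = √(p̂(1−p̂)(1/n₁+1/n₂)) = √(0.450521·0.549479·0.00631917) = √(0.00156432) = 0.039552.
z = (0.445872 − 0.461883)/0.039552 = -0.016011/0.039552 = -0.4048.
p-value = P(Z > -0.405) ≈ 0.6572; since p > α = 0.05, fail to reject H₀.

z = -0.4048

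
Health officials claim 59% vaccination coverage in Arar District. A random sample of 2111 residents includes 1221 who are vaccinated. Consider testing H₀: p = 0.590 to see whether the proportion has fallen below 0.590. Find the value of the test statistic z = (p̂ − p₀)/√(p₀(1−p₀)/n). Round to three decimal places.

p̂ = 1221/2111 = 0.57840.
Under H₀, SE = √(0.59·0.41/2111) = √(0.00011459) = 0.01070.
z = (0.57840 − 0.59)/0.01070 = -0.01160/0.01070 = -1.084.

z = -1.084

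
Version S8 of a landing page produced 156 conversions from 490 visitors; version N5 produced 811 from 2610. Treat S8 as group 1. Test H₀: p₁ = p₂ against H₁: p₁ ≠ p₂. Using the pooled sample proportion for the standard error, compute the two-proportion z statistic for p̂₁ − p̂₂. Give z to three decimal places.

z = 0.335

p̂₁ = 156/490 ≈ 0.31837, p̂₂ = 811/2610 ≈ 0.31073.
Pooled p̂ = (156+811)/(490+2610) = 967/3100 = 0.31194.
SE = √(p̂(1−p̂)(1/n₁+1/n₂)) = √(0.31194·0.68806·0.00242396) = √(0.000520258) = 0.02281.
z = (0.31837 − 0.31073)/0.02281 = 0.00764/0.02281 = 0.335.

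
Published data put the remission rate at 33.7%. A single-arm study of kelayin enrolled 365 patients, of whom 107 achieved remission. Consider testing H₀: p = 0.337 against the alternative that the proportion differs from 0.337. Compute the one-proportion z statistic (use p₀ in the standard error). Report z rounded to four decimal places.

p̂ = 107/365 ≈ 0.293151.
SE = √(p₀(1−p₀)/n) = √(0.22343/365) = 0.024741.
z = (0.293151 − 0.337)/0.024741 = -0.043849/0.024741 = -1.7723.
p-value = 2·P(Z > 1.772) ≈ 0.0763.

z = -1.7723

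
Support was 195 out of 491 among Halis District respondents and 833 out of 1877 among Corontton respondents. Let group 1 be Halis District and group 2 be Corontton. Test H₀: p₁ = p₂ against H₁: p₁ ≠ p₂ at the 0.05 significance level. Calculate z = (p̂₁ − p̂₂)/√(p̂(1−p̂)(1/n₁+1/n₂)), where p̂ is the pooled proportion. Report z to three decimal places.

z = -1.857

p̂₁ = 195/491 = 0.39715, p̂₂ = 833/1877 = 0.44379.
Pooled p̂ = (195+833)/(491+1877) = 1028/2368 = 0.43412.
SE = √(0.24566 × 0.00256942) = 0.02512.
z = (0.39715 − 0.44379)/0.02512 = -0.04664/0.02512 = -1.857.
p-value = 2·P(Z > 1.857) ≈ 0.0634. With α = 0.05, fail to reject H₀.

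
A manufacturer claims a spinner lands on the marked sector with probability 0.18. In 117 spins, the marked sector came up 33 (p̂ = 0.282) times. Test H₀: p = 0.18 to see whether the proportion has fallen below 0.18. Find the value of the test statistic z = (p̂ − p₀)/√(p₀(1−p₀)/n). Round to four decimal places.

p̂ = 33/117 = 0.282051.
Standard error under H₀: √(0.18×0.82/117) = 0.035518.
z = (0.282051 − 0.18)/0.035518 = 0.102051/0.035518 = 2.8732.

z = 2.8732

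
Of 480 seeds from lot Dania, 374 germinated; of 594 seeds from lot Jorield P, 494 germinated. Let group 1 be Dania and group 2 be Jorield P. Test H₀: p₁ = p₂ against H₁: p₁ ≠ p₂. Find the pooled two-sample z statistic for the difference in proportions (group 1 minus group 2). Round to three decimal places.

z = -2.172

p̂₁ = 374/480 ≈ 0.77917, p̂₂ = 494/594 ≈ 0.83165.
Pooled p̂ = (374+494)/(480+594) = 868/1074 = 0.80819.
SE = √(p̂(1−p̂)(1/n₁+1/n₂)) = √(0.80819·0.19181·0.00376684) = √(0.000583922) = 0.02416.
z = (0.77917 − 0.83165)/0.02416 = -0.05248/0.02416 = -2.172.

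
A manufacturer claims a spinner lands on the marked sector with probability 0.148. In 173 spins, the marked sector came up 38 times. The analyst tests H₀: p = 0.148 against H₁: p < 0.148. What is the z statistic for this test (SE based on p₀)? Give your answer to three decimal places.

z = 2.654

p̂ = 38/173 = 0.21965.
Standard error under H₀: √(0.148×0.852/173) = 0.02700.
z = (0.21965 − 0.148)/0.02700 = 0.07165/0.02700 = 2.654.
p-value = P(Z < 2.654) ≈ 0.9960.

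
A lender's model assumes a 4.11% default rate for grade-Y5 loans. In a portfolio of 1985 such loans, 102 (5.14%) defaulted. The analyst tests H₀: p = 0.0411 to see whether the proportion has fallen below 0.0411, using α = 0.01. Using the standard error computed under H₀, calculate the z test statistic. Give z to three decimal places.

z = 2.308

p̂ = 102/1985 ≈ 0.051385.
Standard error under H₀: √(0.0411×0.9589/1985) = 0.004456.
z = (0.051385 − 0.0411)/0.004456 = 0.010285/0.004456 = 2.308.
p-value = P(Z < 2.308) ≈ 0.9895; since p > α = 0.01, fail to reject H₀.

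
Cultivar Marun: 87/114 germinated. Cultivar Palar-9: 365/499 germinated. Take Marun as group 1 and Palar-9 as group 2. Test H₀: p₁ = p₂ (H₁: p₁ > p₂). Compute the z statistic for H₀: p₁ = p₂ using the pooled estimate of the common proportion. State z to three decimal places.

z = 0.694

p̂₁ = 87/114 = 0.76316, p̂₂ = 365/499 = 0.73146.
Pooled p̂ = (87+365)/(114+499) = 452/613 = 0.73736.
SE = √(0.193662 × 0.0107759) = 0.04568.
z = (0.76316 − 0.73146)/0.04568 = 0.03170/0.04568 = 0.694.
p-value = P(Z > 0.694) ≈ 0.2439.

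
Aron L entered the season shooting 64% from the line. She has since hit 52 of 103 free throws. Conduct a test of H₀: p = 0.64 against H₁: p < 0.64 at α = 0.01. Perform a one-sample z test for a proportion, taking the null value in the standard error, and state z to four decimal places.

z = -2.8575

p̂ = 52/103 ≈ 0.504854.
SE = √(p₀(1−p₀)/n) = √(0.2304/103) = 0.047296.
z = (0.504854 − 0.64)/0.047296 = -0.135146/0.047296 = -2.8575.
p-value = P(Z < -2.857) ≈ 0.0021. With α = 0.01, reject H₀.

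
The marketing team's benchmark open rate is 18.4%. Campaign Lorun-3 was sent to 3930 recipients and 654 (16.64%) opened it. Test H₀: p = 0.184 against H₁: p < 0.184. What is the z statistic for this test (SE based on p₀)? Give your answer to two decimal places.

z = -2.85

p̂ = 654/3930 ≈ 0.16641.
Standard error under H₀: √(0.184×0.816/3930) = 0.00618.
z = (0.16641 − 0.184)/0.00618 = -0.01759/0.00618 = -2.85.
p-value = P(Z < -2.845) ≈ 0.0022.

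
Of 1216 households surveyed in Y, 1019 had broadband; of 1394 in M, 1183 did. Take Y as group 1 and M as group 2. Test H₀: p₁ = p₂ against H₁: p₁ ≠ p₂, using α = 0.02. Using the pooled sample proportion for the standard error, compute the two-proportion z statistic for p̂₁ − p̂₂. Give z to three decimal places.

z = -0.747

p̂₁ = 1019/1216 ≈ 0.83799, p̂₂ = 1183/1394 ≈ 0.84864.
Pooled p̂ = (1019+1183)/(1216+1394) = 2202/2610 = 0.84368.
SE = √(0.131885 × 0.00153973) = 0.01425.
z = (0.83799 − 0.84864)/0.01425 = -0.01065/0.01425 = -0.747.
p-value = 2·P(Z > 0.747) ≈ 0.4551. With α = 0.02, fail to reject H₀.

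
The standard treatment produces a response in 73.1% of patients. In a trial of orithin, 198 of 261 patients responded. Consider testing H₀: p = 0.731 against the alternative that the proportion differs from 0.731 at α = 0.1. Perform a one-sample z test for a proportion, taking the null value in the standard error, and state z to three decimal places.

z = 1.006

p̂ = 198/261 = 0.75862.
Under H₀, SE = √(0.731·0.269/261) = √(0.000753406) = 0.02745.
z = (0.75862 − 0.731)/0.02745 = 0.02762/0.02745 = 1.006.
p-value = 2·P(Z > 1.006) ≈ 0.3143; since p > α = 0.1, fail to reject H₀.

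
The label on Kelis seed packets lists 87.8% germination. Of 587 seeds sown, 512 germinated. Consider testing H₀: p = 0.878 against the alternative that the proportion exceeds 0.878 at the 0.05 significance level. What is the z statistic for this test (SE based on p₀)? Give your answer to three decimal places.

z = -0.427

p̂ = 512/587 ≈ 0.87223.
SE = √(p₀(1−p₀)/n) = √(0.10712/587) = 0.01351.
z = (0.87223 − 0.878)/0.01351 = -0.00577/0.01351 = -0.427.
p-value = P(Z > -0.427) ≈ 0.6653. With α = 0.05, fail to reject H₀.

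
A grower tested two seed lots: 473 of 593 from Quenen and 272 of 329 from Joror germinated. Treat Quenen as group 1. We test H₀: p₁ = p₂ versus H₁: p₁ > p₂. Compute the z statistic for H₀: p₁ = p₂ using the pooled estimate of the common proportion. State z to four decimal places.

z = -1.0751

p̂₁ = 473/593 ≈ 0.797639, p̂₂ = 272/329 ≈ 0.826748.
Pooled p̂ = (473+272)/(593+329) = 745/922 = 0.808026.
SE = √(0.15512 × 0.00472585) = 0.027075.
z = (0.797639 − 0.826748)/0.027075 = -0.029109/0.027075 = -1.0751.
p-value = P(Z > -1.075) ≈ 0.8588.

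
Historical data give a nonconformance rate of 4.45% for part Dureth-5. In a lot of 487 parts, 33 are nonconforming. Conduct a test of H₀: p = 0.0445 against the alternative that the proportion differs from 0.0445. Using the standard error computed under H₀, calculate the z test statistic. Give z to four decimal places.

z = 2.4895

p̂ = 33/487 = 0.067762.
Under H₀, SE = √(0.0445·0.9555/487) = √(8.73095e-05) = 0.009344.
z = (0.067762 − 0.0445)/0.009344 = 0.023262/0.009344 = 2.4895.
p-value = 2·P(Z > 2.490) ≈ 0.0128.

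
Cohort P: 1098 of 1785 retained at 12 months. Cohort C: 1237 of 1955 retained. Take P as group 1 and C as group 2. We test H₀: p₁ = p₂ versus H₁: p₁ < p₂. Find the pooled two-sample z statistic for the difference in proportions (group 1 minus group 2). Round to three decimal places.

z = -1.111

p̂₁ = 1098/1785 = 0.61513, p̂₂ = 1237/1955 = 0.63274.
Pooled p̂ = (1098+1237)/(1785+1955) = 2335/3740 = 0.62433.
SE = √(p̂(1−p̂)(1/n₁+1/n₂)) = √(0.62433·0.37567·0.00107173) = √(0.000251366) = 0.01585.
z = (0.61513 − 0.63274)/0.01585 = -0.01761/0.01585 = -1.111.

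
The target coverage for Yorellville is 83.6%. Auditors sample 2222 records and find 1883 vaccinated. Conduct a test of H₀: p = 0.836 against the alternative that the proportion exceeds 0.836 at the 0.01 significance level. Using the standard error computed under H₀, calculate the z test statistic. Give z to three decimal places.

p̂ = 1883/2222 ≈ 0.847435.
SE = √(p₀(1−p₀)/n) = √(0.1371/2222) = 0.007855.
z = (0.847435 − 0.836)/0.007855 = 0.011435/0.007855 = 1.456.
p-value = P(Z > 1.456) ≈ 0.0727, so at α = 0.01 we fail to reject H₀.

z = 1.456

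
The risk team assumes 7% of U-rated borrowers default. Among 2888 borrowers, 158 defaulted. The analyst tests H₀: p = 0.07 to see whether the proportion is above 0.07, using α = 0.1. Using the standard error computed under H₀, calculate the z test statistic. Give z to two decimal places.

z = -3.22

p̂ = 158/2888 = 0.05471.
Under H₀, SE = √(0.07·0.93/2888) = √(2.25416e-05) = 0.00475.
z = (0.05471 − 0.07)/0.00475 = -0.01529/0.00475 = -3.22.
p-value = P(Z > -3.221) ≈ 0.9994; since p > α = 0.1, fail to reject H₀.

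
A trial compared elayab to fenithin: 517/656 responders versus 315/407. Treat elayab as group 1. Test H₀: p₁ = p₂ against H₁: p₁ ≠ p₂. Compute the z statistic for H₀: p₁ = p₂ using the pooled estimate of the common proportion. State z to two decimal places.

z = 0.54

p̂₁ = 517/656 ≈ 0.7881, p̂₂ = 315/407 ≈ 0.7740.
Pooled p̂ = (517+315)/(656+407) = 832/1063 = 0.7827.
SE = √(p̂(1−p̂)(1/n₁+1/n₂)) = √(0.7827·0.2173·0.00398139) = √(0.000677179) = 0.0260.
z = (0.7881 − 0.7740)/0.0260 = 0.0141/0.0260 = 0.54.
Two-sided p-value ≈ 2·Φ(−0.544) = 0.5865.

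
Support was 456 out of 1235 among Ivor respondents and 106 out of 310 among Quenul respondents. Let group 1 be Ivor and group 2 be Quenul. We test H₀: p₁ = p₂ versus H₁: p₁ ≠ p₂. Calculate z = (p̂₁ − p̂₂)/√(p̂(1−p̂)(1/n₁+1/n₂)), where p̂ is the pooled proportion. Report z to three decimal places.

p̂₁ = 456/1235 = 0.36923, p̂₂ = 106/310 = 0.34194.
Pooled p̂ = (456+106)/(1235+310) = 562/1545 = 0.36375.
SE = √(0.231437 × 0.00403552) = 0.03056.
z = (0.36923 − 0.34194)/0.03056 = 0.02729/0.03056 = 0.893.
Two-sided p-value ≈ 2·Φ(−0.893) = 0.3718.

z = 0.893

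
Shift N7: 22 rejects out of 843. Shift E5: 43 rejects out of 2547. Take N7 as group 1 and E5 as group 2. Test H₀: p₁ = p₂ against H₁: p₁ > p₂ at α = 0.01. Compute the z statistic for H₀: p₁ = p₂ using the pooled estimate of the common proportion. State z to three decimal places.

z = 1.691

p̂₁ = 22/843 ≈ 0.026097, p̂₂ = 43/2547 ≈ 0.016883.
Pooled p̂ = (22+43)/(843+2547) = 65/3390 = 0.019174.
SE = √(p̂(1−p̂)(1/n₁+1/n₂)) = √(0.019174·0.980826·0.00157886) = √(2.96926e-05) = 0.005449.
z = (0.026097 − 0.016883)/0.005449 = 0.009214/0.005449 = 1.691.
p-value = P(Z > 1.691) ≈ 0.0454, so at α = 0.01 we fail to reject H₀.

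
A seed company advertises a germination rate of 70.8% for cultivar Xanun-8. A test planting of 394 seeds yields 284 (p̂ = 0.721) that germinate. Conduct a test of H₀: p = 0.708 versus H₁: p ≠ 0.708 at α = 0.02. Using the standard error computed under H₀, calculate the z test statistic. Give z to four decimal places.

p̂ = 284/394 = 0.720812.
SE = √(p₀(1−p₀)/n) = √(0.20674/394) = 0.022907.
z = (0.720812 − 0.708)/0.022907 = 0.012812/0.022907 = 0.5593.
Two-sided p-value ≈ 2·Φ(−0.559) = 0.5759, so at α = 0.02 we fail to reject H₀.

z = 0.5593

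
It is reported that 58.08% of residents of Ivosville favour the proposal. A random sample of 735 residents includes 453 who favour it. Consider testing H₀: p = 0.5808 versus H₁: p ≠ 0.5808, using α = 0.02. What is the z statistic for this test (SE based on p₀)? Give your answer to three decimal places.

z = 1.952

p̂ = 453/735 = 0.61633.
Standard error under H₀: √(0.5808×0.4192/735) = 0.01820.
z = (0.61633 − 0.5808)/0.01820 = 0.03553/0.01820 = 1.952.
Two-sided p-value ≈ 2·Φ(−1.952) = 0.0509, so at α = 0.02 we fail to reject H₀.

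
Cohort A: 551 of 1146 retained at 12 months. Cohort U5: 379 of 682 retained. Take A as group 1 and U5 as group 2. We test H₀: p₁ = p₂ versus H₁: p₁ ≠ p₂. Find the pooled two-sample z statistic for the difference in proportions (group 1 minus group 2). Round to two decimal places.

p̂₁ = 551/1146 = 0.4808, p̂₂ = 379/682 = 0.5557.
Pooled p̂ = (551+379)/(1146+682) = 930/1828 = 0.5088.
SE = √(0.249923 × 0.00233888) = 0.0242.
z = (0.4808 − 0.5557)/0.0242 = -0.0749/0.0242 = -3.10.

z = -3.10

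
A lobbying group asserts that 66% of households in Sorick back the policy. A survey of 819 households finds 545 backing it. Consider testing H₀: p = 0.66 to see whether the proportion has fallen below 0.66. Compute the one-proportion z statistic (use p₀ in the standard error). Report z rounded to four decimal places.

p̂ = 545/819 ≈ 0.665446.
Under H₀, SE = √(0.66·0.34/819) = √(0.000273993) = 0.016553.
z = (0.665446 − 0.66)/0.016553 = 0.005446/0.016553 = 0.3290.
p-value = P(Z < 0.329) ≈ 0.6289.

z = 0.3290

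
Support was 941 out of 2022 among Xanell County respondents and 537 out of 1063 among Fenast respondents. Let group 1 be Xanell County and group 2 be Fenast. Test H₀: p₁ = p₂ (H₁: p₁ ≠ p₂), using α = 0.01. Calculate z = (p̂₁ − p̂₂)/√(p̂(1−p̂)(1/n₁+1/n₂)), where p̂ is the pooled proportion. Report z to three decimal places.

p̂₁ = 941/2022 = 0.465381, p̂₂ = 537/1063 = 0.505174.
Pooled p̂ = (941+537)/(2022+1063) = 1478/3085 = 0.479092.
SE = √(0.249563 × 0.00143529) = 0.018926.
z = (0.465381 − 0.505174)/0.018926 = -0.039793/0.018926 = -2.103.
Two-sided p-value ≈ 2·Φ(−2.103) = 0.0355. With α = 0.01, fail to reject H₀.

z = -2.103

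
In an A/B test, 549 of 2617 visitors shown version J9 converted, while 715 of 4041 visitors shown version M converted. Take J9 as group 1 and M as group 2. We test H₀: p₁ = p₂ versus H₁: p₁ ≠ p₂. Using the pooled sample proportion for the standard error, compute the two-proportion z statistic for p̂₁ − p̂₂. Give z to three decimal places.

p̂₁ = 549/2617 ≈ 0.209782, p̂₂ = 715/4041 ≈ 0.176936.
Pooled p̂ = (549+715)/(2617+4041) = 1264/6658 = 0.189847.
SE = √(p̂(1−p̂)(1/n₁+1/n₂)) = √(0.189847·0.810153·0.00062958) = √(9.68326e-05) = 0.009840.
z = (0.209782 − 0.176936)/0.009840 = 0.032846/0.009840 = 3.338.
p-value = 2·P(Z > 3.338) ≈ 0.0008.

z = 3.338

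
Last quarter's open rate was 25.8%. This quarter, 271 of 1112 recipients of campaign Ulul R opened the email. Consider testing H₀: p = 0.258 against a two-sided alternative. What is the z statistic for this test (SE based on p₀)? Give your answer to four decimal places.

z = -1.0895

p̂ = 271/1112 = 0.243705.
Standard error under H₀: √(0.258×0.742/1112) = 0.013121.
z = (0.243705 − 0.258)/0.013121 = -0.014295/0.013121 = -1.0895.
p-value = 2·P(Z > 1.089) ≈ 0.2759.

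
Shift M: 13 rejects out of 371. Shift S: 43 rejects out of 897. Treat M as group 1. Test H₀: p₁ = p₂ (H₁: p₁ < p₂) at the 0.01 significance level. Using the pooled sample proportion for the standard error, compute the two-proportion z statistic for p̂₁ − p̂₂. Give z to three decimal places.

z = -1.017

p̂₁ = 13/371 = 0.03504, p̂₂ = 43/897 = 0.04794.
Pooled p̂ = (13+43)/(371+897) = 56/1268 = 0.04416.
SE = √(0.0422136 × 0.00381024) = 0.01268.
z = (0.03504 − 0.04794)/0.01268 = -0.01290/0.01268 = -1.017.
p-value = P(Z < -1.017) ≈ 0.1546. With α = 0.01, fail to reject H₀.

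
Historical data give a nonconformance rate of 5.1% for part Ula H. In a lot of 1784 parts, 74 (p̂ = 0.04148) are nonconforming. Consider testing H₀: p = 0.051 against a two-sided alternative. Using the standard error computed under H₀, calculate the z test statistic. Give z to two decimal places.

p̂ = 74/1784 ≈ 0.0415.
SE = √(p₀(1−p₀)/n) = √(0.048399/1784) = 0.0052.
z = (0.0415 − 0.051)/0.0052 = -0.0095/0.0052 = -1.83.

z = -1.83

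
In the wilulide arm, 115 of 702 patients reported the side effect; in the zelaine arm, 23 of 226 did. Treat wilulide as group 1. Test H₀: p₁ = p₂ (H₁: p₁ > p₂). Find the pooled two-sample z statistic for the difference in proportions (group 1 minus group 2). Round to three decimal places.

z = 2.280

p̂₁ = 115/702 = 0.16382, p̂₂ = 23/226 = 0.10177.
Pooled p̂ = (115+23)/(702+226) = 138/928 = 0.14871.
SE = √(p̂(1−p̂)(1/n₁+1/n₂)) = √(0.14871·0.85129·0.00584928) = √(0.000740479) = 0.02721.
z = (0.16382 − 0.10177)/0.02721 = 0.06205/0.02721 = 2.280.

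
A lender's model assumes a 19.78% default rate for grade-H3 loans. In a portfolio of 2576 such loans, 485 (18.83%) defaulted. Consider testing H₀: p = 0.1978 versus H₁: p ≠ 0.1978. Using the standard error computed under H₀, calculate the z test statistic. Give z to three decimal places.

z = -1.213

p̂ = 485/2576 = 0.18828.
SE = √(p₀(1−p₀)/n) = √(0.15868/2576) = 0.00785.
z = (0.18828 − 0.1978)/0.00785 = -0.00952/0.00785 = -1.213.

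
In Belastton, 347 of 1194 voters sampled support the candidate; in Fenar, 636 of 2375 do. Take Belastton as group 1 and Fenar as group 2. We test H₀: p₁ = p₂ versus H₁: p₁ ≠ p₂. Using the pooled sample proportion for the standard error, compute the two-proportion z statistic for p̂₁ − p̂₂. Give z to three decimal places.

z = 1.441

p̂₁ = 347/1194 ≈ 0.290620, p̂₂ = 636/2375 ≈ 0.267789.
Pooled p̂ = (347+636)/(1194+2375) = 983/3569 = 0.275427.
SE = √(0.199567 × 0.00125857) = 0.015848.
z = (0.290620 − 0.267789)/0.015848 = 0.022831/0.015848 = 1.441.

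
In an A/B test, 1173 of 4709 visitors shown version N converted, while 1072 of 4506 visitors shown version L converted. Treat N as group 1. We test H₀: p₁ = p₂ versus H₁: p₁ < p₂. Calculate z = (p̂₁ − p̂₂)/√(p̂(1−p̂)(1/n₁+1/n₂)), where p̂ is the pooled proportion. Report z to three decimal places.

p̂₁ = 1173/4709 = 0.249097, p̂₂ = 1072/4506 = 0.237905.
Pooled p̂ = (1173+1072)/(4709+4506) = 2245/9215 = 0.243625.
SE = √(p̂(1−p̂)(1/n₁+1/n₂)) = √(0.243625·0.756375·0.000434286) = √(8.00265e-05) = 0.008946.
z = (0.249097 − 0.237905)/0.008946 = 0.011192/0.008946 = 1.251.
p-value = P(Z < 1.251) ≈ 0.8946.

z = 1.251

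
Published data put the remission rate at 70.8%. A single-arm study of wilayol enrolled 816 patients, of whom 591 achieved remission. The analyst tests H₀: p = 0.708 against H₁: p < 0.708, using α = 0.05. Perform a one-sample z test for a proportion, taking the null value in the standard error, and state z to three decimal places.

z = 1.022

p̂ = 591/816 = 0.724265.
Standard error under H₀: √(0.708×0.292/816) = 0.015917.
z = (0.724265 − 0.708)/0.015917 = 0.016265/0.015917 = 1.022.
p-value = P(Z < 1.022) ≈ 0.8466; since p > α = 0.05, fail to reject H₀.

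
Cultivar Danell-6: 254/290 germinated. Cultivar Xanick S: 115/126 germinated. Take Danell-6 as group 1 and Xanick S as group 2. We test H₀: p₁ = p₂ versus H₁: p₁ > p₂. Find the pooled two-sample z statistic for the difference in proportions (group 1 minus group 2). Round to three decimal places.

z = -1.091

p̂₁ = 254/290 ≈ 0.87586, p̂₂ = 115/126 ≈ 0.91270.
Pooled p̂ = (254+115)/(290+126) = 369/416 = 0.88702.
SE = √(p̂(1−p̂)(1/n₁+1/n₂)) = √(0.88702·0.11298·0.0113848) = √(0.00114094) = 0.03378.
z = (0.87586 − 0.91270)/0.03378 = -0.03684/0.03378 = -1.091.
p-value = P(Z > -1.091) ≈ 0.8623.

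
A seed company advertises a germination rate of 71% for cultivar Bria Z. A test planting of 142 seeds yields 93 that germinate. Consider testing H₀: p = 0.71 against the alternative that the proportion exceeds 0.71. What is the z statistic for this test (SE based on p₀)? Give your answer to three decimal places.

p̂ = 93/142 ≈ 0.65493.
Under H₀, SE = √(0.71·0.29/142) = √(0.00145) = 0.03808.
z = (0.65493 − 0.71)/0.03808 = -0.05507/0.03808 = -1.446.
p-value = P(Z > -1.446) ≈ 0.9259.

z = -1.446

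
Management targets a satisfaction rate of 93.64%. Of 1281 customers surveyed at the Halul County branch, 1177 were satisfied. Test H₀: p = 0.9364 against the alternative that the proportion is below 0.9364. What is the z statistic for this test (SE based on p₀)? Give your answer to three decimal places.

p̂ = 1177/1281 = 0.91881.
Under H₀, SE = √(0.9364·0.0636/1281) = √(4.64911e-05) = 0.00682.
z = (0.91881 − 0.9364)/0.00682 = -0.01759/0.00682 = -2.579.
p-value = P(Z < -2.579) ≈ 0.0050.

z = -2.579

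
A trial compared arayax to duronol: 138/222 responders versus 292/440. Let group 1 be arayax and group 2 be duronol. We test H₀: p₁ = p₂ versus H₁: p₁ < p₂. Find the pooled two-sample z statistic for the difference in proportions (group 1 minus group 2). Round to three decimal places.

p̂₁ = 138/222 ≈ 0.62162, p̂₂ = 292/440 ≈ 0.66364.
Pooled p̂ = (138+292)/(222+440) = 430/662 = 0.64955.
SE = √(0.227636 × 0.00677723) = 0.03928.
z = (0.62162 − 0.66364)/0.03928 = -0.04202/0.03928 = -1.070.

z = -1.070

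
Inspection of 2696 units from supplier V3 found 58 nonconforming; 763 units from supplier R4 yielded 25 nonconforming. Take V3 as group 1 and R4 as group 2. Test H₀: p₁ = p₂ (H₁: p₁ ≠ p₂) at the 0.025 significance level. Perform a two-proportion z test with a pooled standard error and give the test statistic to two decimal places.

z = -1.79

p̂₁ = 58/2696 ≈ 0.0215, p̂₂ = 25/763 ≈ 0.0328.
Pooled p̂ = (58+25)/(2696+763) = 83/3459 = 0.0240.
SE = √(0.0234196 × 0.00168154) = 0.0063.
z = (0.0215 − 0.0328)/0.0063 = -0.0113/0.0063 = -1.79.
Two-sided p-value ≈ 2·Φ(−1.793) = 0.0730; since p > α = 0.025, fail to reject H₀.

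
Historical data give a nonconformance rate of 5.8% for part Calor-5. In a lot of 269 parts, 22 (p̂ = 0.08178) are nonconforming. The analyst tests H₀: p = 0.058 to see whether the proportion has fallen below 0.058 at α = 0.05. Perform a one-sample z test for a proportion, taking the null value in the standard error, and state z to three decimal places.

z = 1.669

p̂ = 22/269 = 0.08178.
SE = √(p₀(1−p₀)/n) = √(0.054636/269) = 0.01425.
z = (0.08178 − 0.058)/0.01425 = 0.02378/0.01425 = 1.669.
p-value = P(Z < 1.669) ≈ 0.9524. With α = 0.05, fail to reject H₀.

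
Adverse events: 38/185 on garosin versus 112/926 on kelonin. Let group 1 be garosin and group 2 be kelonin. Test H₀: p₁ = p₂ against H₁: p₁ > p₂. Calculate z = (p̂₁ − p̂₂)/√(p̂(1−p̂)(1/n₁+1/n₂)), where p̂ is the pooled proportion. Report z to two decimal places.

z = 3.07

p̂₁ = 38/185 ≈ 0.2054, p̂₂ = 112/926 ≈ 0.1210.
Pooled p̂ = (38+112)/(185+926) = 150/1111 = 0.1350.
SE = √(0.116785 × 0.00648532) = 0.0275.
z = (0.2054 − 0.1210)/0.0275 = 0.0844/0.0275 = 3.07.
p-value = P(Z > 3.069) ≈ 0.0011.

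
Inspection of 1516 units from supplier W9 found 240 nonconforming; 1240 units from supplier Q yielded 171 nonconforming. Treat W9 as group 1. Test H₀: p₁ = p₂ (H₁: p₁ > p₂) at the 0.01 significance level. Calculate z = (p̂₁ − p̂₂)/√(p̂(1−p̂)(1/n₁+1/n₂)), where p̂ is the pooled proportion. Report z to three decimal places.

z = 1.496

p̂₁ = 240/1516 = 0.15831, p̂₂ = 171/1240 = 0.13790.
Pooled p̂ = (240+171)/(1516+1240) = 411/2756 = 0.14913.
SE = √(0.12689 × 0.00146608) = 0.01364.
z = (0.15831 − 0.13790)/0.01364 = 0.02041/0.01364 = 1.496.
p-value = P(Z > 1.496) ≈ 0.0673; since p > α = 0.01, fail to reject H₀.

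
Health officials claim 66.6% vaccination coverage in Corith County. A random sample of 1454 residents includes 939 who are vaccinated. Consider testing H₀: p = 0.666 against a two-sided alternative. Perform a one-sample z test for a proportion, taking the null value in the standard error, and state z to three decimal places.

p̂ = 939/1454 ≈ 0.64580.
Standard error under H₀: √(0.666×0.334/1454) = 0.01237.
z = (0.64580 − 0.666)/0.01237 = -0.02020/0.01237 = -1.633.
p-value = 2·P(Z > 1.633) ≈ 0.1025.

z = -1.633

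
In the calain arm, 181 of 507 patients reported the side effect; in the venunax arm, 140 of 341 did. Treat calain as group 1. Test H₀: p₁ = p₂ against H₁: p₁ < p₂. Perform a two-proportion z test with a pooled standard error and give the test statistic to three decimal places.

z = -1.577

p̂₁ = 181/507 ≈ 0.35700, p̂₂ = 140/341 ≈ 0.41056.
Pooled p̂ = (181+140)/(507+341) = 321/848 = 0.37854.
SE = √(p̂(1−p̂)(1/n₁+1/n₂)) = √(0.37854·0.62146·0.00490494) = √(0.00115387) = 0.03397.
z = (0.35700 − 0.41056)/0.03397 = -0.05356/0.03397 = -1.577.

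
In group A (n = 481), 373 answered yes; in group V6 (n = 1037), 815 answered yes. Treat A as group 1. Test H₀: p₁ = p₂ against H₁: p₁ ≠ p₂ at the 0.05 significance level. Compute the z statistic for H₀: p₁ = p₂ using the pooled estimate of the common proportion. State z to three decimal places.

p̂₁ = 373/481 ≈ 0.77547, p̂₂ = 815/1037 ≈ 0.78592.
Pooled p̂ = (373+815)/(481+1037) = 1188/1518 = 0.78261.
SE = √(0.170132 × 0.00304332) = 0.02275.
z = (0.77547 − 0.78592)/0.02275 = -0.01045/0.02275 = -0.459.
p-value = 2·P(Z > 0.459) ≈ 0.6460; since p > α = 0.05, fail to reject H₀.

z = -0.459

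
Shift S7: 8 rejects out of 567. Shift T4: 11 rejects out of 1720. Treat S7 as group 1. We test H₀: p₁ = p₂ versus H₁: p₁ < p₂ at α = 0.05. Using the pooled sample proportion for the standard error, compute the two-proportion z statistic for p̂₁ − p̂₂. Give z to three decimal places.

p̂₁ = 8/567 = 0.014109, p̂₂ = 11/1720 = 0.006395.
Pooled p̂ = (8+11)/(567+1720) = 19/2287 = 0.008308.
SE = √(0.00823881 × 0.00234506) = 0.004396.
z = (0.014109 − 0.006395)/0.004396 = 0.007714/0.004396 = 1.755.
p-value = P(Z < 1.755) ≈ 0.9604; since p > α = 0.05, fail to reject H₀.

z = 1.755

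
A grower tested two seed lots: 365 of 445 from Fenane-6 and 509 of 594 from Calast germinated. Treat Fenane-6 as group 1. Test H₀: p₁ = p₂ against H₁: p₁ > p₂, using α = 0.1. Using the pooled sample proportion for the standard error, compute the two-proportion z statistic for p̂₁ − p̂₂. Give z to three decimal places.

p̂₁ = 365/445 ≈ 0.82022, p̂₂ = 509/594 ≈ 0.85690.
Pooled p̂ = (365+509)/(445+594) = 874/1039 = 0.84119.
SE = √(0.133587 × 0.00393069) = 0.02291.
z = (0.82022 − 0.85690)/0.02291 = -0.03668/0.02291 = -1.601.
p-value = P(Z > -1.601) ≈ 0.9453; since p > α = 0.1, fail to reject H₀.

z = -1.601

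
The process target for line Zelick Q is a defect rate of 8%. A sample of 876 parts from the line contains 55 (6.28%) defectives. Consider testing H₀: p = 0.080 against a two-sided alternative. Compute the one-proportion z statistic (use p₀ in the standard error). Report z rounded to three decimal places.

p̂ = 55/876 = 0.062785.
SE = √(p₀(1−p₀)/n) = √(0.0736/876) = 0.009166.
z = (0.062785 − 0.08)/0.009166 = -0.017215/0.009166 = -1.878.
Two-sided p-value ≈ 2·Φ(−1.878) = 0.0604.

z = -1.878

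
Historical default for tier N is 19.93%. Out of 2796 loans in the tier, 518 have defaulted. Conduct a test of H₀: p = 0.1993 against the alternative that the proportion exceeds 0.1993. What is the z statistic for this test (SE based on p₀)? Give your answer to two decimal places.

z = -1.86

p̂ = 518/2796 = 0.18526.
Standard error under H₀: √(0.1993×0.8007/2796) = 0.00755.
z = (0.18526 − 0.1993)/0.00755 = -0.01404/0.00755 = -1.86.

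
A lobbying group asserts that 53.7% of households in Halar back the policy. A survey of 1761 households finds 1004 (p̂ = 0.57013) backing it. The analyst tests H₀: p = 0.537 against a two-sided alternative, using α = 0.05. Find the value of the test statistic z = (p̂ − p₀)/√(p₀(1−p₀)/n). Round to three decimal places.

p̂ = 1004/1761 = 0.570131.
SE = √(p₀(1−p₀)/n) = √(0.24863/1761) = 0.011882.
z = (0.570131 − 0.537)/0.011882 = 0.033131/0.011882 = 2.788.
Two-sided p-value ≈ 2·Φ(−2.788) = 0.0053; since p < α = 0.05, reject H₀.

z = 2.788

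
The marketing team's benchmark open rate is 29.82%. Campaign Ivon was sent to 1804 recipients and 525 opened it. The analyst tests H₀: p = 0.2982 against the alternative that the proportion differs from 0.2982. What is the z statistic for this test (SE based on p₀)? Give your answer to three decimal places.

z = -0.667

p̂ = 525/1804 = 0.29102.
Standard error under H₀: √(0.2982×0.7018/1804) = 0.01077.
z = (0.29102 − 0.2982)/0.01077 = -0.00718/0.01077 = -0.667.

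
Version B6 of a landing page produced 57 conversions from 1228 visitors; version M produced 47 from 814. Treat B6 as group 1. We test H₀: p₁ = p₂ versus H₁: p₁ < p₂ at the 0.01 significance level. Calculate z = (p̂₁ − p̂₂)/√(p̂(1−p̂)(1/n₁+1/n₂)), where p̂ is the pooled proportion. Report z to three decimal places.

z = -1.139

p̂₁ = 57/1228 = 0.04642, p̂₂ = 47/814 = 0.05774.
Pooled p̂ = (57+47)/(1228+814) = 104/2042 = 0.05093.
SE = √(p̂(1−p̂)(1/n₁+1/n₂)) = √(0.05093·0.94907·0.00204283) = √(9.87435e-05) = 0.00994.
z = (0.04642 − 0.05774)/0.00994 = -0.01132/0.00994 = -1.139.
p-value = P(Z < -1.139) ≈ 0.1273. With α = 0.01, fail to reject H₀.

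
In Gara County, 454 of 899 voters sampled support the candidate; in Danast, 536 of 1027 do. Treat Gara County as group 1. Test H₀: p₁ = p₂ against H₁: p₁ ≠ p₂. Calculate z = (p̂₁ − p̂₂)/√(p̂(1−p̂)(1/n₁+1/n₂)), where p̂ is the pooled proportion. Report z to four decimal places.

z = -0.7405

p̂₁ = 454/899 = 0.5050056, p̂₂ = 536/1027 = 0.5219085.
Pooled p̂ = (454+536)/(899+1027) = 990/1926 = 0.5140187.
SE = √(0.249803 × 0.00208606) = 0.0228277.
z = (0.5050056 − 0.5219085)/0.0228277 = -0.0169029/0.0228277 = -0.7405.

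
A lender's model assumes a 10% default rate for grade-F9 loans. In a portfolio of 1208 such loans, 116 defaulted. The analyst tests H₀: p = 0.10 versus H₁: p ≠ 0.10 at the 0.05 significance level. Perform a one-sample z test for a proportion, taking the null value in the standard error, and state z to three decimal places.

z = -0.460

p̂ = 116/1208 = 0.09603.
Under H₀, SE = √(0.1·0.9/1208) = √(7.45033e-05) = 0.00863.
z = (0.09603 − 0.1)/0.00863 = -0.00397/0.00863 = -0.460.
Two-sided p-value ≈ 2·Φ(−0.460) = 0.6453; since p > α = 0.05, fail to reject H₀.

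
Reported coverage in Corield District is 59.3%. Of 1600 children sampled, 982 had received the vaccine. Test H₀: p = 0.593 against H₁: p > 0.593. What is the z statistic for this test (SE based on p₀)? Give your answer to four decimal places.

p̂ = 982/1600 = 0.613750.
Standard error under H₀: √(0.593×0.407/1600) = 0.012282.
z = (0.613750 − 0.593)/0.012282 = 0.020750/0.012282 = 1.6895.

z = 1.6895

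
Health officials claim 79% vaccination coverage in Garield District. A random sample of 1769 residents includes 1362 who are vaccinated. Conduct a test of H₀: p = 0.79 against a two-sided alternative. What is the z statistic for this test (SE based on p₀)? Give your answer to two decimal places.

p̂ = 1362/1769 = 0.7699.
SE = √(p₀(1−p₀)/n) = √(0.1659/1769) = 0.0097.
z = (0.7699 − 0.79)/0.0097 = -0.0201/0.0097 = -2.07.
p-value = 2·P(Z > 2.073) ≈ 0.0382.

z = -2.07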